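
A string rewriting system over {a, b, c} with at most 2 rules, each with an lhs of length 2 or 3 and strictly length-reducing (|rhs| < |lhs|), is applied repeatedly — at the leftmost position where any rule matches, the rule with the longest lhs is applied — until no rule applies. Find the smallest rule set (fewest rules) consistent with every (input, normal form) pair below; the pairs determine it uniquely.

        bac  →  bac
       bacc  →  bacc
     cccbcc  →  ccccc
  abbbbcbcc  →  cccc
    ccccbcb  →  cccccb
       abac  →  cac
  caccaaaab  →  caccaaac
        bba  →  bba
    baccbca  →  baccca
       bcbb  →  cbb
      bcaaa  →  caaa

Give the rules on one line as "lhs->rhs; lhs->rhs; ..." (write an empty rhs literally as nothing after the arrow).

ab->c; bc->c

  | bac
  | bacc
  | cccbcc => ccccc
  | abbbbcbcc => cbbbcbcc => cbbcbcc => cbcbcc => ccbcc => cccc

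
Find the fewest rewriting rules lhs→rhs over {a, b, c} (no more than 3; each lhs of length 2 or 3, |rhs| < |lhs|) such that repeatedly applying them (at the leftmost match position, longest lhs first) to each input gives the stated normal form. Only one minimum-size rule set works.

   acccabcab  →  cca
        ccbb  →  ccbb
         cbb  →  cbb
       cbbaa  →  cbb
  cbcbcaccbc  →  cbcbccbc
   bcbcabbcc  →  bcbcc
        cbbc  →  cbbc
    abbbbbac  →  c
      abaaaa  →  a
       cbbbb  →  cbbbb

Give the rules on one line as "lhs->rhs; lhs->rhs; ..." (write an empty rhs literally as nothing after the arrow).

  | acccabcab => ccabcab => ccacab => ccab => cca
  | ccbb
  | cbb
  | cbbaa => cbb

aa->; ab->a; ac->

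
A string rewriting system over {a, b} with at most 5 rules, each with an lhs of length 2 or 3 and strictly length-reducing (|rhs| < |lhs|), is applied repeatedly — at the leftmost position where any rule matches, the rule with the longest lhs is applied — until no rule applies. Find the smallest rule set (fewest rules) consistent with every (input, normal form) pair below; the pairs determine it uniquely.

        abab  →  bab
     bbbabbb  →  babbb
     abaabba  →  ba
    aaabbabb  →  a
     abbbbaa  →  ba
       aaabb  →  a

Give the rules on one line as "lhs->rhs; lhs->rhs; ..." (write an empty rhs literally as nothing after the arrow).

  | abab => bab
  | bbbabbb => bbabbb => babbb
  | abaabba => baabba => baaba => baaa => baa => ba
  | aaabbabb => aabbabb => aababb => aaabb => aabb => aab => aa => a

aa->a; aab->aa; aba->ba; bba->ba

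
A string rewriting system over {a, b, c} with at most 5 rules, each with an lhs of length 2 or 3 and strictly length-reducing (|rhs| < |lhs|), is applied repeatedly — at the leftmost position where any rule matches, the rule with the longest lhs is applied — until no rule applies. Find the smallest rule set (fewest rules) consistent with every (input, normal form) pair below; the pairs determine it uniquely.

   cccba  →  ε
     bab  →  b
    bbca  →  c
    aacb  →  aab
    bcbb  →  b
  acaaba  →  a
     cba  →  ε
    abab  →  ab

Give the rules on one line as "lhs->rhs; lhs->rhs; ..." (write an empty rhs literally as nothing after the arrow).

ba->; bb->; ca->c; cb->b

  | cccba => ccba => cba => ba => ε
  | bab => b
  | bbca => ca => c
  | aacb => aab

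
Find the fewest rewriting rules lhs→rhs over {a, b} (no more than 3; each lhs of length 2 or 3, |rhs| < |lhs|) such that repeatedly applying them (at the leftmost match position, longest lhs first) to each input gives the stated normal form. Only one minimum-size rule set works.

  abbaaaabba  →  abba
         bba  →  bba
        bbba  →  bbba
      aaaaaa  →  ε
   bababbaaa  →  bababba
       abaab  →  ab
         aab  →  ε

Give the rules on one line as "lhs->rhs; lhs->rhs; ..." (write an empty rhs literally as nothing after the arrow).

aa->; aab->aa

  | abbaaaabba => abbaabba => abbaaba => abbaaa => abba
  | bba
  | bbba
  | aaaaaa => aaaa => aa => ε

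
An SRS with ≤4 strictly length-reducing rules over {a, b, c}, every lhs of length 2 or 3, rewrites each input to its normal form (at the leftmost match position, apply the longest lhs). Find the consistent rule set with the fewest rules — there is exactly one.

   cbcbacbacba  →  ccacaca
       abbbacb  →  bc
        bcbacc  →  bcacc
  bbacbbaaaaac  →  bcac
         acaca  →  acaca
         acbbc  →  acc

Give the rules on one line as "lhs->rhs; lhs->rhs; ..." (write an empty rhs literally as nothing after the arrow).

  | cbcbacbacba => ccbacbacba => ccacbacba => ccacacba => ccacaca
  | abbbacb => aabacb => bbacb => aacb => bcb => bc
  | bcbacc => bcacc
  | bbacbbaaaaac => aacbbaaaaac => bcbbaaaaac => bcbaaaaac => bcaaaaac => bcbaaac => bcaaac => bcbac => bcac

aa->b; bb->a; cb->c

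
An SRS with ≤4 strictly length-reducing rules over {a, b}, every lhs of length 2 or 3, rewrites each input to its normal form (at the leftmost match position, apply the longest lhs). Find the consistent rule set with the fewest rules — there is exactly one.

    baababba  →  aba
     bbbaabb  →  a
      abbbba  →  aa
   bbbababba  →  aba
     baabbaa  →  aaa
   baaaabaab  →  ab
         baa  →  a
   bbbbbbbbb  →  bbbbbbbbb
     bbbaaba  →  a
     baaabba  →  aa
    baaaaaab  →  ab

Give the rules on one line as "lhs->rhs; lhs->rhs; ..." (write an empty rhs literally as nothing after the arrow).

aab->ab; abb->a; baa->a; bab->a

  | baababba => ababba => aaba => aba
  | bbbaabb => bbabb => bab => a
  | abbbba => abba => aa
  | bbbababba => bbaabba => babba => aba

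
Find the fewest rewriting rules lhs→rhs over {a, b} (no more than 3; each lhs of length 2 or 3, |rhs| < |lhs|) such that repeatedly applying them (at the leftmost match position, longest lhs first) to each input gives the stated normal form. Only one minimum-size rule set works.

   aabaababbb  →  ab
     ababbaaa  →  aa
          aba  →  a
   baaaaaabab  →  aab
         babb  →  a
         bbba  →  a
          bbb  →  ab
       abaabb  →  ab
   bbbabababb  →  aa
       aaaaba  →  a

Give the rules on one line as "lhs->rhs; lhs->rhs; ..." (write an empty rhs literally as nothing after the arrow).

  | aabaababbb => aaababbb => abbabbb => aaabbb => abbbb => aabb => aaa => ab
  | ababbaaa => abbaaa => aaaaa => abaa => aa
  | aba => a
  | baaaaaabab => aaaaabab => abaabab => aabab => aab

aaa->ab; ba->; bb->a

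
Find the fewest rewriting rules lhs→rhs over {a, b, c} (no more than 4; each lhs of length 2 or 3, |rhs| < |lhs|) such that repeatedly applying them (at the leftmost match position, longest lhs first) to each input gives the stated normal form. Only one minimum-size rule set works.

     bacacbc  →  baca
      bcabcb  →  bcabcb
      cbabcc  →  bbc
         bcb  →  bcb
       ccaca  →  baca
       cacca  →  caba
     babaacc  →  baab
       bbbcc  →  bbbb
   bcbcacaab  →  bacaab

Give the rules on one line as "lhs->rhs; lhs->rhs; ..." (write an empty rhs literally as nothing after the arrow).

  | bacacbc => baca
  | bcabcb
  | cbabcc => ccccc => bccc => bbc
  | bcb

bab->cc; cbc->; cc->b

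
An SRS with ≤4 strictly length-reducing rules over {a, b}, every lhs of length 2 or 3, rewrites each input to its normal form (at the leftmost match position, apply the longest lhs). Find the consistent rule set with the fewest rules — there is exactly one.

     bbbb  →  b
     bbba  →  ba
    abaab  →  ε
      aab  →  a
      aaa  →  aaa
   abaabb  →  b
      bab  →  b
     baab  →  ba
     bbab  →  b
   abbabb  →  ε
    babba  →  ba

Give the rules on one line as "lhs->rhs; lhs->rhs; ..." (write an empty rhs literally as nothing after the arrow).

ab->; aba->ab; abb->; bb->b

  | bbbb => bbb => bb => b
  | bbba => bba => ba
  | abaab => abab => abb => ε
  | aab => a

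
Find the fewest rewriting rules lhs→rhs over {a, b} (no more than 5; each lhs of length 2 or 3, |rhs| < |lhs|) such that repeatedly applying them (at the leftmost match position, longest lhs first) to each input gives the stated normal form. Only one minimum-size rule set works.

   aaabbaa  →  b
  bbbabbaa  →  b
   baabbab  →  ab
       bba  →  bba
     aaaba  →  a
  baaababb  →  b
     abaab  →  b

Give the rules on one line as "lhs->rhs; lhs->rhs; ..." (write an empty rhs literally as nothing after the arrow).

  | aaabbaa => abbaa => baa => b
  | bbbabbaa => bbabbaa => babbaa => abbaa => baa => b
  | baabbab => bbbab => bbab => bab => ab
  | bba

aa->; aba->a; abb->b; bab->ab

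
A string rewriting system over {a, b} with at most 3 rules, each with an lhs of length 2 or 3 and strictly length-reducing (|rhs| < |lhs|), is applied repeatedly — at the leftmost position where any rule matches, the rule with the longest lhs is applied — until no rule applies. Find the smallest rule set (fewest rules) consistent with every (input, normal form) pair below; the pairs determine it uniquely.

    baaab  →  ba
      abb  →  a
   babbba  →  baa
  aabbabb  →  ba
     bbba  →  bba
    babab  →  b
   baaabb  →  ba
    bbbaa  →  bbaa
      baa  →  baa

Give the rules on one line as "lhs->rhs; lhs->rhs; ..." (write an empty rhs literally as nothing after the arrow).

aab->; ab->a; bbb->bb

  | baaab => ba
  | abb => ab => a
  | babbba => babba => baba => baa
  | aabbabb => babb => bab => ba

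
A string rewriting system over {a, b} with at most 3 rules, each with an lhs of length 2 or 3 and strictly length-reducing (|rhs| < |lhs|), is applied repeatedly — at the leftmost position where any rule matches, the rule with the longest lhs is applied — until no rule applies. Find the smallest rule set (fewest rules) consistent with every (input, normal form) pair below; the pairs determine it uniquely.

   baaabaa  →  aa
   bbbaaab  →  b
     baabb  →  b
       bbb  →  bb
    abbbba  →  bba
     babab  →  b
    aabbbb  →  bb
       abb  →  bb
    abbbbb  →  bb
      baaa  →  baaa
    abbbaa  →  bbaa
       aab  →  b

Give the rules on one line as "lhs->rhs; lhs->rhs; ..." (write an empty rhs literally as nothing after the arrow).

ab->b; bab->; bbb->bb

  | baaabaa => baabaa => babaa => aa
  | bbbaaab => bbaaab => bbaab => bbab => b
  | baabb => babb => b
  | bbb => bb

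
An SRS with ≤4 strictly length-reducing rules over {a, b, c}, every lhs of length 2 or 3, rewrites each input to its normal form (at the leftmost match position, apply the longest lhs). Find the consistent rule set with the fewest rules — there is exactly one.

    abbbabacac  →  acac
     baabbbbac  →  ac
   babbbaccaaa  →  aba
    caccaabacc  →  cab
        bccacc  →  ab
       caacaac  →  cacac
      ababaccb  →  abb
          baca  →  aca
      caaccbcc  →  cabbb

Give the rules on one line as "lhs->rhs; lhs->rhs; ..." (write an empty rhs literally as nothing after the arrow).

  | abbbabacac => abbbaacac => abbbacac => abbacac => abacac => aacac => acac
  | baabbbbac => babbbbac => babbbac => babbac => babac => baac => bac => ac
  | babbbaccaaa => babbaccaaa => babaccaaa => baaccaaa => baccaaa => accaaa => abaaa => abaa => aba
  | caccaabacc => cabaabacc => cababacc => cabaacc => cabacc => caacc => cacc => cab

aa->a; bac->ac; cc->b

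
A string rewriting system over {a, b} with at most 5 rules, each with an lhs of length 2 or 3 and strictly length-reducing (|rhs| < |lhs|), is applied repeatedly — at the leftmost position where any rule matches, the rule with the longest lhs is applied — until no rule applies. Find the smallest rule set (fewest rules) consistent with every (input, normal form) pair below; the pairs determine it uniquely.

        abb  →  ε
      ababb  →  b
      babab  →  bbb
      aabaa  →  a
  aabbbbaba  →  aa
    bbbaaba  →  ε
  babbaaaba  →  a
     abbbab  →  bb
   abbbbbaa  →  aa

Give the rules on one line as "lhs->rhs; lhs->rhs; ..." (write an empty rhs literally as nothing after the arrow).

  | abb => ε
  | ababb => abbb => b
  | babab => bbab => bbb
  | aabaa => aaaa => a

aaa->; abb->; ba->a; bab->bb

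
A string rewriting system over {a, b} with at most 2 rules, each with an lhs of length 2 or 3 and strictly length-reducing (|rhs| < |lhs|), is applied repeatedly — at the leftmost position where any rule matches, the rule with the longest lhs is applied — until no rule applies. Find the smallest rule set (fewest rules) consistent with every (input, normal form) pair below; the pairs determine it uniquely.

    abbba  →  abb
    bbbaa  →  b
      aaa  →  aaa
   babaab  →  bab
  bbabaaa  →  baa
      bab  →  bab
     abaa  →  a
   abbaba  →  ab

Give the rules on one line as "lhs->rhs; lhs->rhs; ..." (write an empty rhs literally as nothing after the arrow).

  | abbba => abb
  | bbbaa => bba => b
  | aaa
  | babaab => bab

aba->; bba->b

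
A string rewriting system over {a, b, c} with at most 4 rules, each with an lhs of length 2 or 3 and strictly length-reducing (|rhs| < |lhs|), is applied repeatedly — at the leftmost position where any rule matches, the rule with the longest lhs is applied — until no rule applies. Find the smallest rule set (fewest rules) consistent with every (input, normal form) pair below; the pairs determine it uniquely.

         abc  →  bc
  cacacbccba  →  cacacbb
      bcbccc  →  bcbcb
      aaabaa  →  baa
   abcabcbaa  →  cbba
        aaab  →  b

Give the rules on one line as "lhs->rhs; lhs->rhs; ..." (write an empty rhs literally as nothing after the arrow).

ab->b; bca->cc; cba->ab; ccc->cb

  | abc => bc
  | cacacbccba => cacacbcab => cacacccb => cacacbb
  | bcbccc => bcbcb
  | aaabaa => aabaa => abaa => baa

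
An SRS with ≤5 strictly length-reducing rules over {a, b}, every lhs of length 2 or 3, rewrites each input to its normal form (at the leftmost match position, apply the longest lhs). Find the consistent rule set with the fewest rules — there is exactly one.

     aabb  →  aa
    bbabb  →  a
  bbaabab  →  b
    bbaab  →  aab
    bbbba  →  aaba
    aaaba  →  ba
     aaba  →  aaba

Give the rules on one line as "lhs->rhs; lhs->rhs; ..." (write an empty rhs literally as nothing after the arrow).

  | aabb => aa
  | bbabb => abb => a
  | bbaabab => aabab => aaab => b
  | bbaab => aab

aaa->; bab->ab; bb->; bbb->aa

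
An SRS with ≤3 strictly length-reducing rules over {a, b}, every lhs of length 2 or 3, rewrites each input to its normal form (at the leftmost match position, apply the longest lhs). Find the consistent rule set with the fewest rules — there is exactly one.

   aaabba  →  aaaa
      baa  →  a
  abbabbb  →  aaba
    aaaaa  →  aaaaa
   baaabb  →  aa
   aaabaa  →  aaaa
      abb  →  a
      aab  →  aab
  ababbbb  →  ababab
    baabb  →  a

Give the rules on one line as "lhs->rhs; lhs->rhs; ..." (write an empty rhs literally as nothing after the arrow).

  | aaabba => aaaa
  | baa => a
  | abbabbb => aabbb => aaba
  | aaaaa

baa->a; bb->; bbb->ba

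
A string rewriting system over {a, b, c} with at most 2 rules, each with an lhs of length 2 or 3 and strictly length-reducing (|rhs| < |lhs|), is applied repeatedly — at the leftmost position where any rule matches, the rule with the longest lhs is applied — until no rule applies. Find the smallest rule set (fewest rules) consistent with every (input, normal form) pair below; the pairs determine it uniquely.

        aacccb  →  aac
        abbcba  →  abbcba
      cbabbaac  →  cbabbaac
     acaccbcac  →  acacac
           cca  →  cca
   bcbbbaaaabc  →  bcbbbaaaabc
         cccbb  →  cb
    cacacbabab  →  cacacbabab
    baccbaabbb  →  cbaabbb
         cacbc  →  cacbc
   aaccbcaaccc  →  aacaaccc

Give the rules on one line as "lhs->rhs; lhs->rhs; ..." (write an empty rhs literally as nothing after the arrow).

bac->; ccb->

  | aacccb => aac
  | abbcba
  | cbabbaac
  | acaccbcac => acacac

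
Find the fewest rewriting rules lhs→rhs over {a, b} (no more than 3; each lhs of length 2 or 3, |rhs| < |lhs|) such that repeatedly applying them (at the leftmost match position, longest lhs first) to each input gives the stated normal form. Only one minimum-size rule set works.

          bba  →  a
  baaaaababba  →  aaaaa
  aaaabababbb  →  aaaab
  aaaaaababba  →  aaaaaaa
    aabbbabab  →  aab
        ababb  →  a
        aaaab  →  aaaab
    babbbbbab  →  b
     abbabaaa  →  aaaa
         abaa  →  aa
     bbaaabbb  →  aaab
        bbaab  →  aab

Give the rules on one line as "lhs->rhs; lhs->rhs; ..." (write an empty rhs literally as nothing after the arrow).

ba->; bb->

  | bba => a
  | baaaaababba => aaaababba => aaaabba => aaaaa
  | aaaabababbb => aaaababbb => aaaabbb => aaaab
  | aaaaaababba => aaaaaabba => aaaaaaa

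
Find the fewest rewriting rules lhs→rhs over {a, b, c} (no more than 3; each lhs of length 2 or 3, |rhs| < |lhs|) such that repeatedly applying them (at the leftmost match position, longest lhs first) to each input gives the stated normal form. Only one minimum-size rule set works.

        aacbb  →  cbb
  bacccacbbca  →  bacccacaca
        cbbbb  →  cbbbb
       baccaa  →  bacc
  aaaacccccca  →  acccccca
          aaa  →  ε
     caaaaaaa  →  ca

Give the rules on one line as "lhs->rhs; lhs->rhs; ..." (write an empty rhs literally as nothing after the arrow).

aa->; aaa->; bbc->ac

  | aacbb => cbb
  | bacccacbbca => bacccacaca
  | cbbbb
  | baccaa => bacc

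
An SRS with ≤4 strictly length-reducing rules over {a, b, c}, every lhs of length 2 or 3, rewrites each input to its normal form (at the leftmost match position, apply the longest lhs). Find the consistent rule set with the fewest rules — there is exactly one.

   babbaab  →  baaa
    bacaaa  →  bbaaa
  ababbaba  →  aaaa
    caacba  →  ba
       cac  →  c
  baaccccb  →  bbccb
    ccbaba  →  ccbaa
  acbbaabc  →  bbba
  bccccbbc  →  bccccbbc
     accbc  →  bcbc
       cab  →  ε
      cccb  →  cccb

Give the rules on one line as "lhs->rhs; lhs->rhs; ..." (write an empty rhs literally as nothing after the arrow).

  | babbaab => babaab => baaab => baaa
  | bacaaa => bbaaa
  | ababbaba => aabbaba => aababa => aaaba => aaaa
  | caacba => cabba => ba

ab->a; ac->b; cab->; cac->c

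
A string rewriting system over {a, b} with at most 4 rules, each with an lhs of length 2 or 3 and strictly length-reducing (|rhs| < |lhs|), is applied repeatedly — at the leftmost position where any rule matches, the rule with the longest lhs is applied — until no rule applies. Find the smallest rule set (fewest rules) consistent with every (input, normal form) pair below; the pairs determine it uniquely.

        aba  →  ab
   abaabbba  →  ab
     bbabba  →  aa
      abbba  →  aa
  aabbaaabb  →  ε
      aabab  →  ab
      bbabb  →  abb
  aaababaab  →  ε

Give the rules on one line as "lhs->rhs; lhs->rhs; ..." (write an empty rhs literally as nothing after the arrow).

aab->; ba->b; bba->a; bbb->

  | aba => ab
  | abaabbba => ababbba => abbbba => aba => ab
  | bbabba => abba => aa
  | abbba => aa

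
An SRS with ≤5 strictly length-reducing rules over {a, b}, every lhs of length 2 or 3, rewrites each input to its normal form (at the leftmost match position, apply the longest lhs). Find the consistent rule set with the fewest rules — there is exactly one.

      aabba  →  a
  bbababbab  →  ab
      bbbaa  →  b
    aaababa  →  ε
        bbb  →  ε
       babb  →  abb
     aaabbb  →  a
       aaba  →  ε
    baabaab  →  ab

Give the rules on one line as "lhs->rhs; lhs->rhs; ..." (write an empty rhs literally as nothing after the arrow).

aa->b; ba->a; bba->; bbb->

  | aabba => bbba => a
  | bbababbab => babbab => abbab => ab
  | bbbaa => aa => b
  | aaababa => bababa => ababa => aaba => bba => ε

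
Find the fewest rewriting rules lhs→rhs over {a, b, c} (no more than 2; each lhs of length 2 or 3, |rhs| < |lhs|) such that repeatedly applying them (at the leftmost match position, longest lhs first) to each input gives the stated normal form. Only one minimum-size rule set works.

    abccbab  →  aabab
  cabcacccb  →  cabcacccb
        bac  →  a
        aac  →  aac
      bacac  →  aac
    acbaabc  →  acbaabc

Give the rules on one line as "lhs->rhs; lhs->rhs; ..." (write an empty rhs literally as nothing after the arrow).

bac->a; bcc->a

  | abccbab => aabab
  | cabcacccb
  | bac => a
  | aac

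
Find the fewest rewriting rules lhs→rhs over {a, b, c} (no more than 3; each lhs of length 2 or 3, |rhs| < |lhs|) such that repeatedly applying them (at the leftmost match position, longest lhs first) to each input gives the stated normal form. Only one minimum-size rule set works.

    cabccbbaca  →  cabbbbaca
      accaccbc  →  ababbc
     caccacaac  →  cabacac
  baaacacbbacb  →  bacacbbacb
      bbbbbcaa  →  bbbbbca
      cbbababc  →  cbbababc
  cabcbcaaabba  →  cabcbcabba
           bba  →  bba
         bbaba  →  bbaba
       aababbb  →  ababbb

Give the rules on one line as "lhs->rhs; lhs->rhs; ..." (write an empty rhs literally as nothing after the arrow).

  | cabccbbaca => cabbbbaca
  | accaccbc => abaccbc => ababbc
  | caccacaac => cabacaac => cabacac
  | baaacacbbacb => baacacbbacb => bacacbbacb

aa->a; cc->b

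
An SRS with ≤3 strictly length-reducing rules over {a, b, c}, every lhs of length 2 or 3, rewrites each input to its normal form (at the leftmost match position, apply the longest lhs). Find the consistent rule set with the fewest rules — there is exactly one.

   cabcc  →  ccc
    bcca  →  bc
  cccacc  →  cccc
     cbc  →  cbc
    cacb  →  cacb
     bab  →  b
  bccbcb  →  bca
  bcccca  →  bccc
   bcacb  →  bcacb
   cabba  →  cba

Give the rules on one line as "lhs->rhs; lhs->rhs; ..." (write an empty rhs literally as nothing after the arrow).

  | cabcc => ccc
  | bcca => bc
  | cccacc => cccc
  | cbc

ab->; bcb->aa; cca->c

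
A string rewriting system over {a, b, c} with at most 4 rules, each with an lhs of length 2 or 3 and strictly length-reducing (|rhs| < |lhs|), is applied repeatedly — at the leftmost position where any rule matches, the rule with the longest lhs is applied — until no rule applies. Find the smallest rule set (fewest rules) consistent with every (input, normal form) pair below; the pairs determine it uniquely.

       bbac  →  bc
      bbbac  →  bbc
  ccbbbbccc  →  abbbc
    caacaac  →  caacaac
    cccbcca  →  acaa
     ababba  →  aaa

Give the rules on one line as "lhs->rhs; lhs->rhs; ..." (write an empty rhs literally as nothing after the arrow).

  | bbac => bc
  | bbbac => bbc
  | ccbbbbccc => abbbbccc => abbbbac => abbbc
  | caacaac

ba->a; bac->c; cc->a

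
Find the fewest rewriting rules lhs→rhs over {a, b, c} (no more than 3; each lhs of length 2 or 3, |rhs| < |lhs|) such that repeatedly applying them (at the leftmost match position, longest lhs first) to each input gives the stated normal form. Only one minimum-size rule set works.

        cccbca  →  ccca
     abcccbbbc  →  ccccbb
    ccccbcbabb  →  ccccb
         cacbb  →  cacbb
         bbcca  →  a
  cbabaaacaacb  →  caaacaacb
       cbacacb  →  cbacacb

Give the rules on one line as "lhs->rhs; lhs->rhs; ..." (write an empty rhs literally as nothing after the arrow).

ab->c; bc->

  | cccbca => ccca
  | abcccbbbc => ccccbbbc => ccccbb
  | ccccbcbabb => ccccbabb => ccccbcb => ccccb
  | cacbb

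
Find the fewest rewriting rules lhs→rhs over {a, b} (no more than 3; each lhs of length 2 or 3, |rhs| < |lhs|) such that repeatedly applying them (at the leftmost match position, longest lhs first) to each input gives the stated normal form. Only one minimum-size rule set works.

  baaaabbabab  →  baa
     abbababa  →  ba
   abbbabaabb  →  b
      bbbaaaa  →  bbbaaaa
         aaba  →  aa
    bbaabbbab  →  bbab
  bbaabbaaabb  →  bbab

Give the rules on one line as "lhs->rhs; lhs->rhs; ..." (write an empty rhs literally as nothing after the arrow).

  | baaaabbabab => baaababab => baaabab => baaab => baa
  | abbababa => ababa => ba
  | abbbabaabb => babaabb => babb => b
  | bbbaaaa

aab->a; aba->; abb->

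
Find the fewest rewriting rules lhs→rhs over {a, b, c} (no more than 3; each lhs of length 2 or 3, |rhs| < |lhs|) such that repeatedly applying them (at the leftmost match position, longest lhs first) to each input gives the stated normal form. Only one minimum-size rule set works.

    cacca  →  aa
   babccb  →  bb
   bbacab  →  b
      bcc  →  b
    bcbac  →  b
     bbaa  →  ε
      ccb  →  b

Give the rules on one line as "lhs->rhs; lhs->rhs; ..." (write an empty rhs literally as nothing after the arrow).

ba->; ca->a; cc->

  | cacca => acca => aa
  | babccb => bccb => bb
  | bbacab => bcab => bab => b
  | bcc => b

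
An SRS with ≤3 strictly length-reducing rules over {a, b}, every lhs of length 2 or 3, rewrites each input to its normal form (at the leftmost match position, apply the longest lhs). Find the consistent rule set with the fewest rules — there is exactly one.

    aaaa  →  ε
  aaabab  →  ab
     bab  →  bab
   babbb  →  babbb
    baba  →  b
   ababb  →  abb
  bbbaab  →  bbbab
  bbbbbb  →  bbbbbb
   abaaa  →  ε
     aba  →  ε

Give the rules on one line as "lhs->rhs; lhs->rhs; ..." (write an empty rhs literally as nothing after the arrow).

aa->; aab->ab; aba->aa

  | aaaa => aa => ε
  | aaabab => abab => aab => ab
  | bab
  | babbb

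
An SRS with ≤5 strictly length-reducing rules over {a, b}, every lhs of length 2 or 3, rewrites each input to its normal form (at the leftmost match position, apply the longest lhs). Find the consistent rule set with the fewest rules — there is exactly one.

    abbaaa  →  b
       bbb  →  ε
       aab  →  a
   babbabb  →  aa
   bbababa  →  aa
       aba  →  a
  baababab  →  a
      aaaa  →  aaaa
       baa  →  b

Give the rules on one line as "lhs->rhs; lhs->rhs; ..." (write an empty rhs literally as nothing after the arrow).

  | abbaaa => baaaa => baa => b
  | bbb => ab => ε
  | aab => a
  | babbabb => bbaabb => aaabb => aaba => aa

ab->; abb->ba; baa->b; bb->a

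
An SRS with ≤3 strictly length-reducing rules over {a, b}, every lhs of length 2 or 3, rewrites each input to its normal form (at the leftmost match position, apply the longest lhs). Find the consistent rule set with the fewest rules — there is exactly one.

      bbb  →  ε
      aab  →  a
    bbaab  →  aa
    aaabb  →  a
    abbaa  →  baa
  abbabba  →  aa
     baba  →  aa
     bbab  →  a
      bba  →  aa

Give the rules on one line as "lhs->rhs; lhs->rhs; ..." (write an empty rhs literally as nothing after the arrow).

ab->; aba->ba; bb->a

  | bbb => ab => ε
  | aab => a
  | bbaab => aaab => aa
  | aaabb => aab => a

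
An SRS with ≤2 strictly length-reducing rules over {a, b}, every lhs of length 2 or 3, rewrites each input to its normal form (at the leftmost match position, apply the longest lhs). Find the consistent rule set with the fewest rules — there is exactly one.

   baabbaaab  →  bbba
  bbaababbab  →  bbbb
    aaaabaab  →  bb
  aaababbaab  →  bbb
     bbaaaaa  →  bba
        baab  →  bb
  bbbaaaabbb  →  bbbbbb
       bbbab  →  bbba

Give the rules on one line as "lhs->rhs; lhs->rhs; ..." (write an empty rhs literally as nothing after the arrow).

  | baabbaaab => bbbaaab => bbbab => bbba
  | bbaababbab => bbbabbab => bbbabab => bbbaab => bbbb
  | aaaabaab => aabaab => baab => bb
  | aaababbaab => ababbaab => aabbaab => bbaab => bbb

aa->; ab->a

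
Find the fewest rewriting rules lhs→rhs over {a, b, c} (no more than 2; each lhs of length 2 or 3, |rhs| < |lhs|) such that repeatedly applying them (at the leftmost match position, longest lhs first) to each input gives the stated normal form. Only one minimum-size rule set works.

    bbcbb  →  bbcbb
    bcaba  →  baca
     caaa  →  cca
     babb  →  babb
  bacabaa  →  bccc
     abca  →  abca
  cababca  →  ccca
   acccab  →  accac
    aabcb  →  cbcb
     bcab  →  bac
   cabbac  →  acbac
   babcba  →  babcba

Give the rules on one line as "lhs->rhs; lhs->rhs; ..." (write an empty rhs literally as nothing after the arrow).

aa->c; cab->ac

  | bbcbb
  | bcaba => baca
  | caaa => cca
  | babb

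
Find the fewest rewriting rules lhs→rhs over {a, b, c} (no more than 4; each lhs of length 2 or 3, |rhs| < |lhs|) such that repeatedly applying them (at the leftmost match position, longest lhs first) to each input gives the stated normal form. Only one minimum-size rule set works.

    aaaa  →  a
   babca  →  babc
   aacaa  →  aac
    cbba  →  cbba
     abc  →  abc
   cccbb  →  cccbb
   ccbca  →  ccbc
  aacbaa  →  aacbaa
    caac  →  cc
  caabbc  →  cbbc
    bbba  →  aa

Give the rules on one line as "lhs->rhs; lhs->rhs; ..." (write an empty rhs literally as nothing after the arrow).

aaa->; bbb->a; ca->c

  | aaaa => a
  | babca => babc
  | aacaa => aaca => aac
  | cbba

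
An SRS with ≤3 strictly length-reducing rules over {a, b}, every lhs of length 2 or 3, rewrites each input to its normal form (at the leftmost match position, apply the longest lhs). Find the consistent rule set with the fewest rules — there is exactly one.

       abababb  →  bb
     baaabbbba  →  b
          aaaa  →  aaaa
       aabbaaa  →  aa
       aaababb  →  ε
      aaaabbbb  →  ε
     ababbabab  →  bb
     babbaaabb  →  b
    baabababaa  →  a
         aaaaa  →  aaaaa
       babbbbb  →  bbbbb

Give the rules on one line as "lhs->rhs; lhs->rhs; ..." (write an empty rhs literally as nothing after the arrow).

ab->; aba->; ba->

  | abababb => babb => bb
  | baaabbbba => aabbbba => abbba => bba => b
  | aaaa
  | aabbaaa => abaaa => aa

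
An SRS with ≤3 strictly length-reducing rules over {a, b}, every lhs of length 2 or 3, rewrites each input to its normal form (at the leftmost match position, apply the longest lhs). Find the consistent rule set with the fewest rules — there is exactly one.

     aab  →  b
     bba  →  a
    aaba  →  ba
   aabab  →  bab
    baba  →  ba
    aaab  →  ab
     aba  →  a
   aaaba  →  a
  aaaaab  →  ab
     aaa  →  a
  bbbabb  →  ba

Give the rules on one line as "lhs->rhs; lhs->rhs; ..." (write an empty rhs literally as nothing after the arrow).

  | aab => b
  | bba => a
  | aaba => ba
  | aabab => bab

aa->; aba->a; bb->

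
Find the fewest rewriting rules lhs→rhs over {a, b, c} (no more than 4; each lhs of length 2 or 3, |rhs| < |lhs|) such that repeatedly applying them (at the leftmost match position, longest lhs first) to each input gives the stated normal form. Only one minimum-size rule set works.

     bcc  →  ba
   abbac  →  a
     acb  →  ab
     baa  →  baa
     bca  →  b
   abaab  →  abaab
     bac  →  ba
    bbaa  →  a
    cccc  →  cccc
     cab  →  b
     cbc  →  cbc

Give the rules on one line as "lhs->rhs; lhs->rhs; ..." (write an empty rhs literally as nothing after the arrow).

ac->a; bba->; bcc->ba; ca->

  | bcc => ba
  | abbac => ac => a
  | acb => ab
  | baa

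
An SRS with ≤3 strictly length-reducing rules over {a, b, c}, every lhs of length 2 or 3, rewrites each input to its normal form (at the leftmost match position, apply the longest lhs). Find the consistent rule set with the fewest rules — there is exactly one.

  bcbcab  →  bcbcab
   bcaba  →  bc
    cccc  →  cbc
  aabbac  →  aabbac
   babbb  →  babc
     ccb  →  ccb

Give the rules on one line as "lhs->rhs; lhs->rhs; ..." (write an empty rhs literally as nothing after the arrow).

aba->; bbb->bc; ccc->cb

  | bcbcab
  | bcaba => bc
  | cccc => cbc
  | aabbac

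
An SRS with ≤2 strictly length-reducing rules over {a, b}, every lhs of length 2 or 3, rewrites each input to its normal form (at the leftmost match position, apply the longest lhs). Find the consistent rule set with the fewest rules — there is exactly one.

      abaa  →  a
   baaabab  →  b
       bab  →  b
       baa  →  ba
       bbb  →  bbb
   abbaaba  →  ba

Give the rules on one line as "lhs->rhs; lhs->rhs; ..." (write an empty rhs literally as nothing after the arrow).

  | abaa => aa => a
  | baaabab => baabab => babab => bab => b
  | bab => b
  | baa => ba

aa->a; ab->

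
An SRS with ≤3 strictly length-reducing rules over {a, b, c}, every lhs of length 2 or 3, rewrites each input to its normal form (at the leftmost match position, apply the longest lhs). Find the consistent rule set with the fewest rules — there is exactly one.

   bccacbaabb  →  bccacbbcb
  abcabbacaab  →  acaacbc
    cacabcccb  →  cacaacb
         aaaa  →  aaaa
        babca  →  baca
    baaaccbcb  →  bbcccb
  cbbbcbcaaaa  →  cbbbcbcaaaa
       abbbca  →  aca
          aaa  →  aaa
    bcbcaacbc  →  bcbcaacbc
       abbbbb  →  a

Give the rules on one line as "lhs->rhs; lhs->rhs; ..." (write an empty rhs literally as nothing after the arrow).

  | bccacbaabb => bccacbbcb
  | abcabbacaab => acabbacaab => acabacaab => acaacaab => acaacbc
  | cacabcccb => cacacccb => cacaacb
  | aaaa

aab->bc; ab->a; acc->aa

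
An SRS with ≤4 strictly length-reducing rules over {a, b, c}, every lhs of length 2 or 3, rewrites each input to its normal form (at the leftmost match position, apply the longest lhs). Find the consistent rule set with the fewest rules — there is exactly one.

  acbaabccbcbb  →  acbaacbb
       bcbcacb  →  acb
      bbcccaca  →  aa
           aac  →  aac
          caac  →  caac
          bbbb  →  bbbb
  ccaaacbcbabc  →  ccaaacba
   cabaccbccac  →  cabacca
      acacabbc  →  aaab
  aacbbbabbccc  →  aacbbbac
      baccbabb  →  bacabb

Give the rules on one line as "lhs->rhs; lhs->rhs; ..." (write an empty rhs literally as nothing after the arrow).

  | acbaabccbcbb => acbaacbcbb => acbaacbb
  | bcbcacb => bcacb => acb
  | bbcccaca => bccaca => caca => aa
  | aac

bc->; cac->a; ccb->c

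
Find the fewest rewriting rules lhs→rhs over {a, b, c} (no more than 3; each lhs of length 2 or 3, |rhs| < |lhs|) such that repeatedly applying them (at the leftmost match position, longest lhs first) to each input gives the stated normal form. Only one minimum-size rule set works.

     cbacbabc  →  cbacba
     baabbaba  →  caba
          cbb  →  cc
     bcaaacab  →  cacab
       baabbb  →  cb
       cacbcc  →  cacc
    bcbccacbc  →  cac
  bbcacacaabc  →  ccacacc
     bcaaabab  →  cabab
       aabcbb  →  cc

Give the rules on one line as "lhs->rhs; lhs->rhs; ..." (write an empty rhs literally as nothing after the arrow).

  | cbacbabc => cbacba
  | baabbaba => bcbbaba => bbaba => caba
  | cbb => cc
  | bcaaacab => aaacab => cacab

aa->c; bb->c; bc->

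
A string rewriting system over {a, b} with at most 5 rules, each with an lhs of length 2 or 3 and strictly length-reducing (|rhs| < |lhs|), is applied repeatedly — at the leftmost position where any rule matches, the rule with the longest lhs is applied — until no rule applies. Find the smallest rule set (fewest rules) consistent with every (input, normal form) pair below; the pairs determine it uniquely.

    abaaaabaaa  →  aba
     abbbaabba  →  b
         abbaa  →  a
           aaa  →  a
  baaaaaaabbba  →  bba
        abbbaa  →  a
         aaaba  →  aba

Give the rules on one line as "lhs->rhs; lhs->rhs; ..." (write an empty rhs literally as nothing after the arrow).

aa->b; aaa->a; abb->a; bab->

  | abaaaabaaa => abaabaaa => abbbaaa => abaaa => aba
  | abbbaabba => abaabba => abbbba => abba => aa => b
  | abbaa => aaa => a
  | aaa => a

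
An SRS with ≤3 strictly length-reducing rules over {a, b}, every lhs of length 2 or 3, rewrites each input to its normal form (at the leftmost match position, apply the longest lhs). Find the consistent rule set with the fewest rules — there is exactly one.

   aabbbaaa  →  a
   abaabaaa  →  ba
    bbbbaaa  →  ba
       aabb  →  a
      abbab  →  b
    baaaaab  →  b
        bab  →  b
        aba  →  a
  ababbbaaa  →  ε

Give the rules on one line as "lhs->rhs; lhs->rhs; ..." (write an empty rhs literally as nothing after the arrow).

  | aabbbaaa => bbbaaa => abaaa => aaa => a
  | abaabaaa => aabaaa => baaa => ba
  | bbbbaaa => abbaaa => baaa => ba
  | aabb => bb => a

aa->; ab->; bb->a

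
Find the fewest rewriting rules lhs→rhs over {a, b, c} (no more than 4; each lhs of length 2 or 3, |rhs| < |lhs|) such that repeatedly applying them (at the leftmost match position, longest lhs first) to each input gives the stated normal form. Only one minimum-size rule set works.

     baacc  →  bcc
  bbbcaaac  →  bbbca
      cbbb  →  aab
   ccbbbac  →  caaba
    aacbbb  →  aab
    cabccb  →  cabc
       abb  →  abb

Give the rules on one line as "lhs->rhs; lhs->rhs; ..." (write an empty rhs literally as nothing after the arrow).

  | baacc => bcc
  | bbbcaaac => bbbcac => bbbca
  | cbbb => aab
  | ccbbbac => caabac => caaba

aac->c; ac->a; cb->; cbb->aa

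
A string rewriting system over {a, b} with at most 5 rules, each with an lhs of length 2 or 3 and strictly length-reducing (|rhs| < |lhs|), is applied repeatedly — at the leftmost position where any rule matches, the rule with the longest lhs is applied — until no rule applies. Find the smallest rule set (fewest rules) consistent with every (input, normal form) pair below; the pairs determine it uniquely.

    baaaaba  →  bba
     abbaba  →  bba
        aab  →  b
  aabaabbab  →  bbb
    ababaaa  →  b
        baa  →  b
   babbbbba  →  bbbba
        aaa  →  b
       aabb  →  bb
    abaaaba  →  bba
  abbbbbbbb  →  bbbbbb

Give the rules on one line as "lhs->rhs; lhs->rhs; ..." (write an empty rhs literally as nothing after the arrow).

  | baaaaba => bbaba => bba
  | abbaba => aaaba => bba
  | aab => b
  | aabaabbab => baabbab => bbbab => bbb

aa->; aaa->b; ab->; abb->aa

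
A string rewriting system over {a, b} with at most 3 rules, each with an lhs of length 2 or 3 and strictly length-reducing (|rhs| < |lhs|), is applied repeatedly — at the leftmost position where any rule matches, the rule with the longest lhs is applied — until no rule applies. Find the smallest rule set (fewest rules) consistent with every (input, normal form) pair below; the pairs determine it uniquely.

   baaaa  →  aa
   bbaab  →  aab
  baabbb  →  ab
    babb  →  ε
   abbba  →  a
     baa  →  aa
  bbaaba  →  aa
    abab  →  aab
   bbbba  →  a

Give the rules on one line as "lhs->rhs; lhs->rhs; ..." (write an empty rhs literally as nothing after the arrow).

  | baaaa => aaaa => aaa => aa
  | bbaab => baab => aab
  | baabbb => aabbb => ab
  | babb => abb => ε

aaa->aa; abb->; ba->a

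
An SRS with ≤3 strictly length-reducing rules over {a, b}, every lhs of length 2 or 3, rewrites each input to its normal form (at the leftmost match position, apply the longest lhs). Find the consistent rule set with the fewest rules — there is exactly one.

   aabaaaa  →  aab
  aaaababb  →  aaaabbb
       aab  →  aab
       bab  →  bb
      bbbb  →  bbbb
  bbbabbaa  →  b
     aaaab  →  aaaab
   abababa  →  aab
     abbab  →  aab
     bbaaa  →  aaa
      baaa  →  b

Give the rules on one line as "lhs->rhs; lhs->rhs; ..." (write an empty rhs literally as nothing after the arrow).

ba->b; bba->a

  | aabaaaa => aabaaa => aabaa => aaba => aab
  | aaaababb => aaaabbb
  | aab
  | bab => bb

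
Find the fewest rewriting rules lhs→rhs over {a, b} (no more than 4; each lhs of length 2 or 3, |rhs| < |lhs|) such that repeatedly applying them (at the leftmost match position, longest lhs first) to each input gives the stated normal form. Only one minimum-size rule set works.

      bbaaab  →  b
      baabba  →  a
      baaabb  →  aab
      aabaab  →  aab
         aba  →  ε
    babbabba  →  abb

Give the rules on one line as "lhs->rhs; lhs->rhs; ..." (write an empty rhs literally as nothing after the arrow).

aba->; ba->b; bab->aa

  | bbaaab => bbaab => bbab => baa => ba => b
  | baabba => babba => aaba => a
  | baaabb => baabb => babb => aab
  | aabaab => aab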